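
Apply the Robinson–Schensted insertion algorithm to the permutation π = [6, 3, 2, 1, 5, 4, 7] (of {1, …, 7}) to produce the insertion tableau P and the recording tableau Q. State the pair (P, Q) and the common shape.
P = [1, 4, 7] / [2, 5] / [3] / [6];  Q = [1, 5, 7] / [2, 6] / [3] / [4];  common shape = (3, 2, 1, 1)

Row-insert the values π_1, π_2, … into P one at a time, bumping the leftmost entry strictly greater than the inserted value down to the next row. The recording tableau Q records, in position (i, j), the step at which that cell was added to P.
  Insert 6 (step 1): P = [6];  Q = [1]
  Insert 3 (step 2): P = [3] / [6];  Q = [1] / [2]
  Insert 2 (step 3): P = [2] / [3] / [6];  Q = [1] / [2] / [3]
  Insert 1 (step 4): P = [1] / [2] / [3] / [6];  Q = [1] / [2] / [3] / [4]
  Insert 5 (step 5): P = [1, 5] / [2] / [3] / [6];  Q = [1, 5] / [2] / [3] / [4]
  Insert 4 (step 6): P = [1, 4] / [2, 5] / [3] / [6];  Q = [1, 5] / [2, 6] / [3] / [4]
  Insert 7 (step 7): P = [1, 4, 7] / [2, 5] / [3] / [6];  Q = [1, 5, 7] / [2, 6] / [3] / [4]
Final shape: (3, 2, 1, 1).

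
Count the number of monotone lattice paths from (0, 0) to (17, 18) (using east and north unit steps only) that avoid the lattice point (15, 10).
Number of paths = 4390473450

Total paths from (0, 0) to (17, 18): C(35, 17) = 4537567650. Paths through (15, 10): (paths (0, 0) → (15, 10)) × (paths (15, 10) → (17, 18)) = C(25, 15) · C(10, 2) = 3268760 · 45 = 147094200. Avoidance count = 4537567650 − 147094200 = 4390473450.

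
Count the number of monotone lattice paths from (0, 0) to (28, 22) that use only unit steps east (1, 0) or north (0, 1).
Number of paths = 88749815264600

A monotone lattice path from (0, 0) to (28, 22) consists of 28 east steps and 22 north steps in some order, so it is determined by which 28 of the 50 steps are east. The count is C(50, 28) = 88749815264600.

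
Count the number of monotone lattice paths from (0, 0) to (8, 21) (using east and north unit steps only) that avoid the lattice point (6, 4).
Number of paths = 4256235

Total paths from (0, 0) to (8, 21): C(29, 8) = 4292145. Paths through (6, 4): (paths (0, 0) → (6, 4)) × (paths (6, 4) → (8, 21)) = C(10, 6) · C(19, 2) = 210 · 171 = 35910. Avoidance count = 4292145 − 35910 = 4256235.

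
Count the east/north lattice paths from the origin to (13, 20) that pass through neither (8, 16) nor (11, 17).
Number of paths = 295174134

Inclusion–exclusion. Total paths: C(33, 13) = 573166440. Through P₁: C(24, 8)·C(9, 5) = 92669346. Through P₂: C(28, 11)·C(5, 2) = 214741800. Since P₁ is strictly southwest of P₂, a monotone path through both must visit P₁ then P₂; paths through both = C(24, 8)·C(4, 3)·C(5, 2) = 29418840. Avoid both = 573166440 − 92669346 − 214741800 + 29418840 = 295174134.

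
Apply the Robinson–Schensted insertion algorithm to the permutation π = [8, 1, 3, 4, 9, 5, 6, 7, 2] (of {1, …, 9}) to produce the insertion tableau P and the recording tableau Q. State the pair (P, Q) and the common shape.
P = [1, 2, 4, 5, 6, 7] / [3, 9] / [8];  Q = [1, 3, 4, 5, 7, 8] / [2, 6] / [9];  common shape = (6, 2, 1)

Row-insert the values π_1, π_2, … into P one at a time, bumping the leftmost entry strictly greater than the inserted value down to the next row. The recording tableau Q records, in position (i, j), the step at which that cell was added to P.
  Insert 8 (step 1): P = [8];  Q = [1]
  Insert 1 (step 2): P = [1] / [8];  Q = [1] / [2]
  Insert 3 (step 3): P = [1, 3] / [8];  Q = [1, 3] / [2]
  Insert 4 (step 4): P = [1, 3, 4] / [8];  Q = [1, 3, 4] / [2]
  Insert 9 (step 5): P = [1, 3, 4, 9] / [8];  Q = [1, 3, 4, 5] / [2]
  Insert 5 (step 6): P = [1, 3, 4, 5] / [8, 9];  Q = [1, 3, 4, 5] / [2, 6]
  Insert 6 (step 7): P = [1, 3, 4, 5, 6] / [8, 9];  Q = [1, 3, 4, 5, 7] / [2, 6]
  Insert 7 (step 8): P = [1, 3, 4, 5, 6, 7] / [8, 9];  Q = [1, 3, 4, 5, 7, 8] / [2, 6]
  Insert 2 (step 9): P = [1, 2, 4, 5, 6, 7] / [3, 9] / [8];  Q = [1, 3, 4, 5, 7, 8] / [2, 6] / [9]
Final shape: (6, 2, 1).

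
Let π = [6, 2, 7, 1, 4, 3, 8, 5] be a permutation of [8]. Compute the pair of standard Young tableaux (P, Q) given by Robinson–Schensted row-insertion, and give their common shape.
P = [1, 3, 5] / [2, 4, 8] / [6, 7];  Q = [1, 3, 7] / [2, 5, 8] / [4, 6];  common shape = (3, 3, 2)

Row-insert the values π_1, π_2, … into P one at a time, bumping the leftmost entry strictly greater than the inserted value down to the next row. The recording tableau Q records, in position (i, j), the step at which that cell was added to P.
  Insert 6 (step 1): P = [6];  Q = [1]
  Insert 2 (step 2): P = [2] / [6];  Q = [1] / [2]
  Insert 7 (step 3): P = [2, 7] / [6];  Q = [1, 3] / [2]
  Insert 1 (step 4): P = [1, 7] / [2] / [6];  Q = [1, 3] / [2] / [4]
  Insert 4 (step 5): P = [1, 4] / [2, 7] / [6];  Q = [1, 3] / [2, 5] / [4]
  Insert 3 (step 6): P = [1, 3] / [2, 4] / [6, 7];  Q = [1, 3] / [2, 5] / [4, 6]
  Insert 8 (step 7): P = [1, 3, 8] / [2, 4] / [6, 7];  Q = [1, 3, 7] / [2, 5] / [4, 6]
  Insert 5 (step 8): P = [1, 3, 5] / [2, 4, 8] / [6, 7];  Q = [1, 3, 7] / [2, 5, 8] / [4, 6]
Final shape: (3, 3, 2).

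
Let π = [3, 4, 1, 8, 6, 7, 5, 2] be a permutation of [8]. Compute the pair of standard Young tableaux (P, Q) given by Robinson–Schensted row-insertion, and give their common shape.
P = [1, 2, 5, 7] / [3, 4] / [6] / [8];  Q = [1, 2, 4, 6] / [3, 5] / [7] / [8];  common shape = (4, 2, 1, 1)

Row-insert the values π_1, π_2, … into P one at a time, bumping the leftmost entry strictly greater than the inserted value down to the next row. The recording tableau Q records, in position (i, j), the step at which that cell was added to P.
  Insert 3 (step 1): P = [3];  Q = [1]
  Insert 4 (step 2): P = [3, 4];  Q = [1, 2]
  Insert 1 (step 3): P = [1, 4] / [3];  Q = [1, 2] / [3]
  Insert 8 (step 4): P = [1, 4, 8] / [3];  Q = [1, 2, 4] / [3]
  Insert 6 (step 5): P = [1, 4, 6] / [3, 8];  Q = [1, 2, 4] / [3, 5]
  Insert 7 (step 6): P = [1, 4, 6, 7] / [3, 8];  Q = [1, 2, 4, 6] / [3, 5]
  Insert 5 (step 7): P = [1, 4, 5, 7] / [3, 6] / [8];  Q = [1, 2, 4, 6] / [3, 5] / [7]
  Insert 2 (step 8): P = [1, 2, 5, 7] / [3, 4] / [6] / [8];  Q = [1, 2, 4, 6] / [3, 5] / [7] / [8]
Final shape: (4, 2, 1, 1).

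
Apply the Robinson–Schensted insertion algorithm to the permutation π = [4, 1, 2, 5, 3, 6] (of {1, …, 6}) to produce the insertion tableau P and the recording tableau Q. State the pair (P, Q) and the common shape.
P = [1, 2, 3, 6] / [4, 5];  Q = [1, 3, 4, 6] / [2, 5];  common shape = (4, 2)

Row-insert the values π_1, π_2, … into P one at a time, bumping the leftmost entry strictly greater than the inserted value down to the next row. The recording tableau Q records, in position (i, j), the step at which that cell was added to P.
  Insert 4 (step 1): P = [4];  Q = [1]
  Insert 1 (step 2): P = [1] / [4];  Q = [1] / [2]
  Insert 2 (step 3): P = [1, 2] / [4];  Q = [1, 3] / [2]
  Insert 5 (step 4): P = [1, 2, 5] / [4];  Q = [1, 3, 4] / [2]
  Insert 3 (step 5): P = [1, 2, 3] / [4, 5];  Q = [1, 3, 4] / [2, 5]
  Insert 6 (step 6): P = [1, 2, 3, 6] / [4, 5];  Q = [1, 3, 4, 6] / [2, 5]
Final shape: (4, 2).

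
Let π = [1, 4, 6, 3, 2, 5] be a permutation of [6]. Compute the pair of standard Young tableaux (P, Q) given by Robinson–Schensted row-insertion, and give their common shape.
P = [1, 2, 5] / [3, 6] / [4];  Q = [1, 2, 3] / [4, 6] / [5];  common shape = (3, 2, 1)

Row-insert the values π_1, π_2, … into P one at a time, bumping the leftmost entry strictly greater than the inserted value down to the next row. The recording tableau Q records, in position (i, j), the step at which that cell was added to P.
  Insert 1 (step 1): P = [1];  Q = [1]
  Insert 4 (step 2): P = [1, 4];  Q = [1, 2]
  Insert 6 (step 3): P = [1, 4, 6];  Q = [1, 2, 3]
  Insert 3 (step 4): P = [1, 3, 6] / [4];  Q = [1, 2, 3] / [4]
  Insert 2 (step 5): P = [1, 2, 6] / [3] / [4];  Q = [1, 2, 3] / [4] / [5]
  Insert 5 (step 6): P = [1, 2, 5] / [3, 6] / [4];  Q = [1, 2, 3] / [4, 6] / [5]
Final shape: (3, 2, 1).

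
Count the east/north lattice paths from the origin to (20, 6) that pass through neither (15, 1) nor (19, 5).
Number of paths = 143430

Inclusion–exclusion. Total paths: C(26, 20) = 230230. Through P₁: C(16, 15)·C(10, 5) = 4032. Through P₂: C(24, 19)·C(2, 1) = 85008. Since P₁ is strictly southwest of P₂, a monotone path through both must visit P₁ then P₂; paths through both = C(16, 15)·C(8, 4)·C(2, 1) = 2240. Avoid both = 230230 − 4032 − 85008 + 2240 = 143430.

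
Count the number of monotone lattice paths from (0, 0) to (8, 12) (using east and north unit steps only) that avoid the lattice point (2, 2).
Number of paths = 77922

Total paths from (0, 0) to (8, 12): C(20, 8) = 125970. Paths through (2, 2): (paths (0, 0) → (2, 2)) × (paths (2, 2) → (8, 12)) = C(4, 2) · C(16, 6) = 6 · 8008 = 48048. Avoidance count = 125970 − 48048 = 77922.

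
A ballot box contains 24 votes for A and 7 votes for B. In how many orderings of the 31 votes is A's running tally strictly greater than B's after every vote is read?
Strict-lead orderings = 1442025

Total orderings of the 31 votes with 24 for A: C(31, 24) = 2629575. By the Bertrand ballot formula (Cycle Lemma / reflection principle), the number of orderings in which A is strictly ahead of B throughout is (p − q)/(p + q) · C(p + q, p) = (24 − 7)/(24 + 7) · 2629575 = 1442025.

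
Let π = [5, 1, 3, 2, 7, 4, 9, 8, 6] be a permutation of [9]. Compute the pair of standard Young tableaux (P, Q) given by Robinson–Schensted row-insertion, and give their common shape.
P = [1, 2, 4, 6] / [3, 7, 8] / [5, 9];  Q = [1, 3, 5, 7] / [2, 6, 8] / [4, 9];  common shape = (4, 3, 2)

Row-insert the values π_1, π_2, … into P one at a time, bumping the leftmost entry strictly greater than the inserted value down to the next row. The recording tableau Q records, in position (i, j), the step at which that cell was added to P.
  Insert 5 (step 1): P = [5];  Q = [1]
  Insert 1 (step 2): P = [1] / [5];  Q = [1] / [2]
  Insert 3 (step 3): P = [1, 3] / [5];  Q = [1, 3] / [2]
  Insert 2 (step 4): P = [1, 2] / [3] / [5];  Q = [1, 3] / [2] / [4]
  Insert 7 (step 5): P = [1, 2, 7] / [3] / [5];  Q = [1, 3, 5] / [2] / [4]
  Insert 4 (step 6): P = [1, 2, 4] / [3, 7] / [5];  Q = [1, 3, 5] / [2, 6] / [4]
  Insert 9 (step 7): P = [1, 2, 4, 9] / [3, 7] / [5];  Q = [1, 3, 5, 7] / [2, 6] / [4]
  Insert 8 (step 8): P = [1, 2, 4, 8] / [3, 7, 9] / [5];  Q = [1, 3, 5, 7] / [2, 6, 8] / [4]
  Insert 6 (step 9): P = [1, 2, 4, 6] / [3, 7, 8] / [5, 9];  Q = [1, 3, 5, 7] / [2, 6, 8] / [4, 9]
Final shape: (4, 3, 2).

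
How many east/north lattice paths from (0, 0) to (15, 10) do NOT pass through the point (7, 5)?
Number of paths = 2249456

Total paths from (0, 0) to (15, 10): C(25, 15) = 3268760. Paths through (7, 5): (paths (0, 0) → (7, 5)) × (paths (7, 5) → (15, 10)) = C(12, 7) · C(13, 8) = 792 · 1287 = 1019304. Avoidance count = 3268760 − 1019304 = 2249456.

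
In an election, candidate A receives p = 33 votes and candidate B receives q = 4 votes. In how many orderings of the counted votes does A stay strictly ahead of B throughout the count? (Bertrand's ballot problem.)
Strict-lead orderings = 51765

Total orderings of the 37 votes with 33 for A: C(37, 33) = 66045. By the Bertrand ballot formula (Cycle Lemma / reflection principle), the number of orderings in which A is strictly ahead of B throughout is (p − q)/(p + q) · C(p + q, p) = (33 − 4)/(33 + 4) · 66045 = 51765.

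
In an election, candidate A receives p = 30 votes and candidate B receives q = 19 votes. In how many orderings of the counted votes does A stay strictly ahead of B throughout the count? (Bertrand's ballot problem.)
Strict-lead orderings = 4232010895376

Total orderings of the 49 votes with 30 for A: C(49, 30) = 18851684897584. By the Bertrand ballot formula (Cycle Lemma / reflection principle), the number of orderings in which A is strictly ahead of B throughout is (p − q)/(p + q) · C(p + q, p) = (30 − 19)/(30 + 19) · 18851684897584 = 4232010895376.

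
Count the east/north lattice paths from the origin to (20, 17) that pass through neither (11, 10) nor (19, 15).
Number of paths = 7664231586

Inclusion–exclusion. Total paths: C(37, 20) = 15905368710. Through P₁: C(21, 11)·C(16, 9) = 4035071040. Through P₂: C(34, 19)·C(3, 1) = 5567902560. Since P₁ is strictly southwest of P₂, a monotone path through both must visit P₁ then P₂; paths through both = C(21, 11)·C(13, 8)·C(3, 1) = 1361836476. Avoid both = 15905368710 − 4035071040 − 5567902560 + 1361836476 = 7664231586.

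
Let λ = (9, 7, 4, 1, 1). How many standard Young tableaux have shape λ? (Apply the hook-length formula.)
# SYT of shape (9, 7, 4, 1, 1) = 551539296

Hook-length formula: f^λ = n! / Π hook(c), product over all cells c of the Young diagram. For λ = (9, 7, 4, 1, 1), n = 22 boxes. Hook lengths by row (left-to-right, top-to-bottom): [13, 10, 9, 8, 6, 5, 4, 2, 1]; [10, 7, 6, 5, 3, 2, 1]; [6, 3, 2, 1]; [2]; [1]. Product of hooks = 2037934080000. So f^λ = 22! / 2037934080000 = 1124000727777607680000 / 2037934080000 = 551539296.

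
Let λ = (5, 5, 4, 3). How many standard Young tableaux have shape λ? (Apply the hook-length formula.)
# SYT of shape (5, 5, 4, 3) = 583440

Hook-length formula: f^λ = n! / Π hook(c), product over all cells c of the Young diagram. For λ = (5, 5, 4, 3), n = 17 boxes. Hook lengths by row (left-to-right, top-to-bottom): [8, 7, 6, 4, 2]; [7, 6, 5, 3, 1]; [5, 4, 3, 1]; [3, 2, 1]. Product of hooks = 609638400. So f^λ = 17! / 609638400 = 355687428096000 / 609638400 = 583440.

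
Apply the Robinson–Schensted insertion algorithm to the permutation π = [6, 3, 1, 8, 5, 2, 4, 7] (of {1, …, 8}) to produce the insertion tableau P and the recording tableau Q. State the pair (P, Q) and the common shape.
P = [1, 2, 4, 7] / [3, 5] / [6, 8];  Q = [1, 4, 7, 8] / [2, 5] / [3, 6];  common shape = (4, 2, 2)

Row-insert the values π_1, π_2, … into P one at a time, bumping the leftmost entry strictly greater than the inserted value down to the next row. The recording tableau Q records, in position (i, j), the step at which that cell was added to P.
  Insert 6 (step 1): P = [6];  Q = [1]
  Insert 3 (step 2): P = [3] / [6];  Q = [1] / [2]
  Insert 1 (step 3): P = [1] / [3] / [6];  Q = [1] / [2] / [3]
  Insert 8 (step 4): P = [1, 8] / [3] / [6];  Q = [1, 4] / [2] / [3]
  Insert 5 (step 5): P = [1, 5] / [3, 8] / [6];  Q = [1, 4] / [2, 5] / [3]
  Insert 2 (step 6): P = [1, 2] / [3, 5] / [6, 8];  Q = [1, 4] / [2, 5] / [3, 6]
  Insert 4 (step 7): P = [1, 2, 4] / [3, 5] / [6, 8];  Q = [1, 4, 7] / [2, 5] / [3, 6]
  Insert 7 (step 8): P = [1, 2, 4, 7] / [3, 5] / [6, 8];  Q = [1, 4, 7, 8] / [2, 5] / [3, 6]
Final shape: (4, 2, 2).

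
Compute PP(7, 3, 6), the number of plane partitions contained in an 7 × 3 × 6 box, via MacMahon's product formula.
PP(7, 3, 6) = 131589315

Evaluate the triple product over i = 1..7, j = 1..3, k = 1..6. The factors are (2/1) · (3/2) · (4/3) · (5/4) · (6/5) · (7/6) · (3/2) · (4/3) · … (126 factors total). The numerators and denominators telescope so the product is an integer; carrying out the multiplication exactly gives PP(7, 3, 6) = 131589315.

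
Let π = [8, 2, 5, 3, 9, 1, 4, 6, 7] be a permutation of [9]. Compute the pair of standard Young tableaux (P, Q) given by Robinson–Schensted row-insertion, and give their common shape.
P = [1, 3, 4, 6, 7] / [2, 9] / [5] / [8];  Q = [1, 3, 5, 8, 9] / [2, 7] / [4] / [6];  common shape = (5, 2, 1, 1)

Row-insert the values π_1, π_2, … into P one at a time, bumping the leftmost entry strictly greater than the inserted value down to the next row. The recording tableau Q records, in position (i, j), the step at which that cell was added to P.
  Insert 8 (step 1): P = [8];  Q = [1]
  Insert 2 (step 2): P = [2] / [8];  Q = [1] / [2]
  Insert 5 (step 3): P = [2, 5] / [8];  Q = [1, 3] / [2]
  Insert 3 (step 4): P = [2, 3] / [5] / [8];  Q = [1, 3] / [2] / [4]
  Insert 9 (step 5): P = [2, 3, 9] / [5] / [8];  Q = [1, 3, 5] / [2] / [4]
  Insert 1 (step 6): P = [1, 3, 9] / [2] / [5] / [8];  Q = [1, 3, 5] / [2] / [4] / [6]
  Insert 4 (step 7): P = [1, 3, 4] / [2, 9] / [5] / [8];  Q = [1, 3, 5] / [2, 7] / [4] / [6]
  Insert 6 (step 8): P = [1, 3, 4, 6] / [2, 9] / [5] / [8];  Q = [1, 3, 5, 8] / [2, 7] / [4] / [6]
  Insert 7 (step 9): P = [1, 3, 4, 6, 7] / [2, 9] / [5] / [8];  Q = [1, 3, 5, 8, 9] / [2, 7] / [4] / [6]
Final shape: (5, 2, 1, 1).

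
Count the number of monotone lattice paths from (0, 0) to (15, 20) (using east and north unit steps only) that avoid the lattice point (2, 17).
Number of paths = 3247847400

Total paths from (0, 0) to (15, 20): C(35, 15) = 3247943160. Paths through (2, 17): (paths (0, 0) → (2, 17)) × (paths (2, 17) → (15, 20)) = C(19, 2) · C(16, 13) = 171 · 560 = 95760. Avoidance count = 3247943160 − 95760 = 3247847400.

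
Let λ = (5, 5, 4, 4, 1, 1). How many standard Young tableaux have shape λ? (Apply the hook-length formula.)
# SYT of shape (5, 5, 4, 4, 1, 1) = 44341440

Hook-length formula: f^λ = n! / Π hook(c), product over all cells c of the Young diagram. For λ = (5, 5, 4, 4, 1, 1), n = 20 boxes. Hook lengths by row (left-to-right, top-to-bottom): [10, 7, 6, 5, 2]; [9, 6, 5, 4, 1]; [7, 4, 3, 2]; [6, 3, 2, 1]; [2]; [1]. Product of hooks = 54867456000. So f^λ = 20! / 54867456000 = 2432902008176640000 / 54867456000 = 44341440.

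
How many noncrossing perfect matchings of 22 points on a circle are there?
C_11 = 58786

These noncrossing handshakes are counted by the Catalan number C_n = (1/(n + 1)) · C(2n, n). For n = 11: C_11 = (1/12) · C(22, 11) = 705432/12 = 58786.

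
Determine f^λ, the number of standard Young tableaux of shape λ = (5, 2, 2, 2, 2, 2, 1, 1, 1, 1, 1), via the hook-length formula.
# SYT of shape (5, 2, 2, 2, 2, 2, 1, 1, 1, 1, 1) = 3762304

Hook-length formula: f^λ = n! / Π hook(c), product over all cells c of the Young diagram. For λ = (5, 2, 2, 2, 2, 2, 1, 1, 1, 1, 1), n = 20 boxes. Hook lengths by row (left-to-right, top-to-bottom): [15, 9, 3, 2, 1]; [11, 5]; [10, 4]; [9, 3]; [8, 2]; [7, 1]; [5]; [4]; [3]; [2]; [1]. Product of hooks = 646652160000. So f^λ = 20! / 646652160000 = 2432902008176640000 / 646652160000 = 3762304.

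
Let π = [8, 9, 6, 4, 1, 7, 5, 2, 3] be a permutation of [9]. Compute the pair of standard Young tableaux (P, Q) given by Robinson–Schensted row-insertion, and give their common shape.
P = [1, 2, 3] / [4, 5] / [6, 7] / [8, 9];  Q = [1, 2, 9] / [3, 6] / [4, 7] / [5, 8];  common shape = (3, 2, 2, 2)

Row-insert the values π_1, π_2, … into P one at a time, bumping the leftmost entry strictly greater than the inserted value down to the next row. The recording tableau Q records, in position (i, j), the step at which that cell was added to P.
  Insert 8 (step 1): P = [8];  Q = [1]
  Insert 9 (step 2): P = [8, 9];  Q = [1, 2]
  Insert 6 (step 3): P = [6, 9] / [8];  Q = [1, 2] / [3]
  Insert 4 (step 4): P = [4, 9] / [6] / [8];  Q = [1, 2] / [3] / [4]
  Insert 1 (step 5): P = [1, 9] / [4] / [6] / [8];  Q = [1, 2] / [3] / [4] / [5]
  Insert 7 (step 6): P = [1, 7] / [4, 9] / [6] / [8];  Q = [1, 2] / [3, 6] / [4] / [5]
  Insert 5 (step 7): P = [1, 5] / [4, 7] / [6, 9] / [8];  Q = [1, 2] / [3, 6] / [4, 7] / [5]
  Insert 2 (step 8): P = [1, 2] / [4, 5] / [6, 7] / [8, 9];  Q = [1, 2] / [3, 6] / [4, 7] / [5, 8]
  Insert 3 (step 9): P = [1, 2, 3] / [4, 5] / [6, 7] / [8, 9];  Q = [1, 2, 9] / [3, 6] / [4, 7] / [5, 8]
Final shape: (3, 2, 2, 2).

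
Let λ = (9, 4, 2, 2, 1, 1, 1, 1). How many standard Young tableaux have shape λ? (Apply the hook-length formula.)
# SYT of shape (9, 4, 2, 2, 1, 1, 1, 1) = 214274970

Hook-length formula: f^λ = n! / Π hook(c), product over all cells c of the Young diagram. For λ = (9, 4, 2, 2, 1, 1, 1, 1), n = 21 boxes. Hook lengths by row (left-to-right, top-to-bottom): [16, 11, 8, 7, 5, 4, 3, 2, 1]; [10, 5, 2, 1]; [7, 2]; [6, 1]; [4]; [3]; [2]; [1]. Product of hooks = 238436352000. So f^λ = 21! / 238436352000 = 51090942171709440000 / 238436352000 = 214274970.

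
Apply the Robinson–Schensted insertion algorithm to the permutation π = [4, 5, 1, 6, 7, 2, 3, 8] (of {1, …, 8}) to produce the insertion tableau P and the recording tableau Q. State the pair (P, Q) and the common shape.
P = [1, 2, 3, 7, 8] / [4, 5, 6];  Q = [1, 2, 4, 5, 8] / [3, 6, 7];  common shape = (5, 3)

Row-insert the values π_1, π_2, … into P one at a time, bumping the leftmost entry strictly greater than the inserted value down to the next row. The recording tableau Q records, in position (i, j), the step at which that cell was added to P.
  Insert 4 (step 1): P = [4];  Q = [1]
  Insert 5 (step 2): P = [4, 5];  Q = [1, 2]
  Insert 1 (step 3): P = [1, 5] / [4];  Q = [1, 2] / [3]
  Insert 6 (step 4): P = [1, 5, 6] / [4];  Q = [1, 2, 4] / [3]
  Insert 7 (step 5): P = [1, 5, 6, 7] / [4];  Q = [1, 2, 4, 5] / [3]
  Insert 2 (step 6): P = [1, 2, 6, 7] / [4, 5];  Q = [1, 2, 4, 5] / [3, 6]
  Insert 3 (step 7): P = [1, 2, 3, 7] / [4, 5, 6];  Q = [1, 2, 4, 5] / [3, 6, 7]
  Insert 8 (step 8): P = [1, 2, 3, 7, 8] / [4, 5, 6];  Q = [1, 2, 4, 5, 8] / [3, 6, 7]
Final shape: (5, 3).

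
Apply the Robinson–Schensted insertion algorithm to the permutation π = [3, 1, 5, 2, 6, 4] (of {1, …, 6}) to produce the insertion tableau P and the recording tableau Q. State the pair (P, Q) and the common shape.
P = [1, 2, 4] / [3, 5, 6];  Q = [1, 3, 5] / [2, 4, 6];  common shape = (3, 3)

Row-insert the values π_1, π_2, … into P one at a time, bumping the leftmost entry strictly greater than the inserted value down to the next row. The recording tableau Q records, in position (i, j), the step at which that cell was added to P.
  Insert 3 (step 1): P = [3];  Q = [1]
  Insert 1 (step 2): P = [1] / [3];  Q = [1] / [2]
  Insert 5 (step 3): P = [1, 5] / [3];  Q = [1, 3] / [2]
  Insert 2 (step 4): P = [1, 2] / [3, 5];  Q = [1, 3] / [2, 4]
  Insert 6 (step 5): P = [1, 2, 6] / [3, 5];  Q = [1, 3, 5] / [2, 4]
  Insert 4 (step 6): P = [1, 2, 4] / [3, 5, 6];  Q = [1, 3, 5] / [2, 4, 6]
Final shape: (3, 3).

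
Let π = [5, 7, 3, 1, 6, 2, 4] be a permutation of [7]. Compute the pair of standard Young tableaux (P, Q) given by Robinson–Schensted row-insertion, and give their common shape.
P = [1, 2, 4] / [3, 6] / [5, 7];  Q = [1, 2, 7] / [3, 5] / [4, 6];  common shape = (3, 2, 2)

Row-insert the values π_1, π_2, … into P one at a time, bumping the leftmost entry strictly greater than the inserted value down to the next row. The recording tableau Q records, in position (i, j), the step at which that cell was added to P.
  Insert 5 (step 1): P = [5];  Q = [1]
  Insert 7 (step 2): P = [5, 7];  Q = [1, 2]
  Insert 3 (step 3): P = [3, 7] / [5];  Q = [1, 2] / [3]
  Insert 1 (step 4): P = [1, 7] / [3] / [5];  Q = [1, 2] / [3] / [4]
  Insert 6 (step 5): P = [1, 6] / [3, 7] / [5];  Q = [1, 2] / [3, 5] / [4]
  Insert 2 (step 6): P = [1, 2] / [3, 6] / [5, 7];  Q = [1, 2] / [3, 5] / [4, 6]
  Insert 4 (step 7): P = [1, 2, 4] / [3, 6] / [5, 7];  Q = [1, 2, 7] / [3, 5] / [4, 6]
Final shape: (3, 2, 2).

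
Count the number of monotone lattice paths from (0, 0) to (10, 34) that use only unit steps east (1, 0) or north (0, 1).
Number of paths = 2481256778

A monotone lattice path from (0, 0) to (10, 34) consists of 10 east steps and 34 north steps in some order, so it is determined by which 10 of the 44 steps are east. The count is C(44, 10) = 2481256778.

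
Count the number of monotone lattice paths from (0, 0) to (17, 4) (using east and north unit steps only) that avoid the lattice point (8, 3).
Number of paths = 4335

Total paths from (0, 0) to (17, 4): C(21, 17) = 5985. Paths through (8, 3): (paths (0, 0) → (8, 3)) × (paths (8, 3) → (17, 4)) = C(11, 8) · C(10, 9) = 165 · 10 = 1650. Avoidance count = 5985 − 1650 = 4335.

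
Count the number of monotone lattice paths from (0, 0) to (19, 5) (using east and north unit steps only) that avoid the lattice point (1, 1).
Number of paths = 27874

Total paths from (0, 0) to (19, 5): C(24, 19) = 42504. Paths through (1, 1): (paths (0, 0) → (1, 1)) × (paths (1, 1) → (19, 5)) = C(2, 1) · C(22, 18) = 2 · 7315 = 14630. Avoidance count = 42504 − 14630 = 27874.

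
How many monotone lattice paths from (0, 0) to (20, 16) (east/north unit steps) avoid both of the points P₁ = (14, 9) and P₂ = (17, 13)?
Number of paths = 4082410070

Inclusion–exclusion. Total paths: C(36, 20) = 7307872110. Through P₁: C(23, 14)·C(13, 6) = 1402298040. Through P₂: C(30, 17)·C(6, 3) = 2395197000. Since P₁ is strictly southwest of P₂, a monotone path through both must visit P₁ then P₂; paths through both = C(23, 14)·C(7, 3)·C(6, 3) = 572033000. Avoid both = 7307872110 − 1402298040 − 2395197000 + 572033000 = 4082410070.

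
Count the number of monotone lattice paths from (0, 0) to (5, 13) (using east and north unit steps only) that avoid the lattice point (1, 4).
Number of paths = 4993

Total paths from (0, 0) to (5, 13): C(18, 5) = 8568. Paths through (1, 4): (paths (0, 0) → (1, 4)) × (paths (1, 4) → (5, 13)) = C(5, 1) · C(13, 4) = 5 · 715 = 3575. Avoidance count = 8568 − 3575 = 4993.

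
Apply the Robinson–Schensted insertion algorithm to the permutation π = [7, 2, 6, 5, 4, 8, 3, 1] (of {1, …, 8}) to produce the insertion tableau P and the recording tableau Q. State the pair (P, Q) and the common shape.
P = [1, 3, 8] / [2] / [4] / [5] / [6] / [7];  Q = [1, 3, 6] / [2] / [4] / [5] / [7] / [8];  common shape = (3, 1, 1, 1, 1, 1)

Row-insert the values π_1, π_2, … into P one at a time, bumping the leftmost entry strictly greater than the inserted value down to the next row. The recording tableau Q records, in position (i, j), the step at which that cell was added to P.
  Insert 7 (step 1): P = [7];  Q = [1]
  Insert 2 (step 2): P = [2] / [7];  Q = [1] / [2]
  Insert 6 (step 3): P = [2, 6] / [7];  Q = [1, 3] / [2]
  Insert 5 (step 4): P = [2, 5] / [6] / [7];  Q = [1, 3] / [2] / [4]
  Insert 4 (step 5): P = [2, 4] / [5] / [6] / [7];  Q = [1, 3] / [2] / [4] / [5]
  Insert 8 (step 6): P = [2, 4, 8] / [5] / [6] / [7];  Q = [1, 3, 6] / [2] / [4] / [5]
  Insert 3 (step 7): P = [2, 3, 8] / [4] / [5] / [6] / [7];  Q = [1, 3, 6] / [2] / [4] / [5] / [7]
  Insert 1 (step 8): P = [1, 3, 8] / [2] / [4] / [5] / [6] / [7];  Q = [1, 3, 6] / [2] / [4] / [5] / [7] / [8]
Final shape: (3, 1, 1, 1, 1, 1).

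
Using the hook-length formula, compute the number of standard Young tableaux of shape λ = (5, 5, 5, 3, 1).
# SYT of shape (5, 5, 5, 3, 1) = 8314020

Hook-length formula: f^λ = n! / Π hook(c), product over all cells c of the Young diagram. For λ = (5, 5, 5, 3, 1), n = 19 boxes. Hook lengths by row (left-to-right, top-to-bottom): [9, 7, 6, 4, 3]; [8, 6, 5, 3, 2]; [7, 5, 4, 2, 1]; [4, 2, 1]; [1]. Product of hooks = 14631321600. So f^λ = 19! / 14631321600 = 121645100408832000 / 14631321600 = 8314020.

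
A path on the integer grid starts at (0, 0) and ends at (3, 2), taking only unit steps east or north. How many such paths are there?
Number of paths = 10

A monotone lattice path from (0, 0) to (3, 2) consists of 3 east steps and 2 north steps in some order, so it is determined by which 3 of the 5 steps are east. The count is C(5, 3) = 10.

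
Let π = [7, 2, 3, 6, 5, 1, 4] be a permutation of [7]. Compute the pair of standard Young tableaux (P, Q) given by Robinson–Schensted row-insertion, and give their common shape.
P = [1, 3, 4] / [2, 5] / [6] / [7];  Q = [1, 3, 4] / [2, 7] / [5] / [6];  common shape = (3, 2, 1, 1)

Row-insert the values π_1, π_2, … into P one at a time, bumping the leftmost entry strictly greater than the inserted value down to the next row. The recording tableau Q records, in position (i, j), the step at which that cell was added to P.
  Insert 7 (step 1): P = [7];  Q = [1]
  Insert 2 (step 2): P = [2] / [7];  Q = [1] / [2]
  Insert 3 (step 3): P = [2, 3] / [7];  Q = [1, 3] / [2]
  Insert 6 (step 4): P = [2, 3, 6] / [7];  Q = [1, 3, 4] / [2]
  Insert 5 (step 5): P = [2, 3, 5] / [6] / [7];  Q = [1, 3, 4] / [2] / [5]
  Insert 1 (step 6): P = [1, 3, 5] / [2] / [6] / [7];  Q = [1, 3, 4] / [2] / [5] / [6]
  Insert 4 (step 7): P = [1, 3, 4] / [2, 5] / [6] / [7];  Q = [1, 3, 4] / [2, 7] / [5] / [6]
Final shape: (3, 2, 1, 1).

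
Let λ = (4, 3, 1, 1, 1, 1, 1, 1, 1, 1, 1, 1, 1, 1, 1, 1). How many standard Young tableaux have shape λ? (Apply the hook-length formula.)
# SYT of shape (4, 3, 1, 1, 1, 1, 1, 1, 1, 1, 1, 1, 1, 1, 1, 1) = 75600

Hook-length formula: f^λ = n! / Π hook(c), product over all cells c of the Young diagram. For λ = (4, 3, 1, 1, 1, 1, 1, 1, 1, 1, 1, 1, 1, 1, 1, 1), n = 21 boxes. Hook lengths by row (left-to-right, top-to-bottom): [19, 4, 3, 1]; [17, 2, 1]; [14]; [13]; [12]; [11]; [10]; [9]; [8]; [7]; [6]; [5]; [4]; [3]; [2]; [1]. Product of hooks = 675806113382400. So f^λ = 21! / 675806113382400 = 51090942171709440000 / 675806113382400 = 75600.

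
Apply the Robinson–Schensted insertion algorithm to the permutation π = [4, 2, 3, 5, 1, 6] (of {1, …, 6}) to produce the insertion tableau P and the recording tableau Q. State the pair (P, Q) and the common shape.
P = [1, 3, 5, 6] / [2] / [4];  Q = [1, 3, 4, 6] / [2] / [5];  common shape = (4, 1, 1)

Row-insert the values π_1, π_2, … into P one at a time, bumping the leftmost entry strictly greater than the inserted value down to the next row. The recording tableau Q records, in position (i, j), the step at which that cell was added to P.
  Insert 4 (step 1): P = [4];  Q = [1]
  Insert 2 (step 2): P = [2] / [4];  Q = [1] / [2]
  Insert 3 (step 3): P = [2, 3] / [4];  Q = [1, 3] / [2]
  Insert 5 (step 4): P = [2, 3, 5] / [4];  Q = [1, 3, 4] / [2]
  Insert 1 (step 5): P = [1, 3, 5] / [2] / [4];  Q = [1, 3, 4] / [2] / [5]
  Insert 6 (step 6): P = [1, 3, 5, 6] / [2] / [4];  Q = [1, 3, 4, 6] / [2] / [5]
Final shape: (4, 1, 1).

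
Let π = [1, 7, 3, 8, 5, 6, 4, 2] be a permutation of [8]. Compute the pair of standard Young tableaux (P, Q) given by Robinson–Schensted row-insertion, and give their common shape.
P = [1, 2, 4, 6] / [3, 8] / [5] / [7];  Q = [1, 2, 4, 6] / [3, 5] / [7] / [8];  common shape = (4, 2, 1, 1)

Row-insert the values π_1, π_2, … into P one at a time, bumping the leftmost entry strictly greater than the inserted value down to the next row. The recording tableau Q records, in position (i, j), the step at which that cell was added to P.
  Insert 1 (step 1): P = [1];  Q = [1]
  Insert 7 (step 2): P = [1, 7];  Q = [1, 2]
  Insert 3 (step 3): P = [1, 3] / [7];  Q = [1, 2] / [3]
  Insert 8 (step 4): P = [1, 3, 8] / [7];  Q = [1, 2, 4] / [3]
  Insert 5 (step 5): P = [1, 3, 5] / [7, 8];  Q = [1, 2, 4] / [3, 5]
  Insert 6 (step 6): P = [1, 3, 5, 6] / [7, 8];  Q = [1, 2, 4, 6] / [3, 5]
  Insert 4 (step 7): P = [1, 3, 4, 6] / [5, 8] / [7];  Q = [1, 2, 4, 6] / [3, 5] / [7]
  Insert 2 (step 8): P = [1, 2, 4, 6] / [3, 8] / [5] / [7];  Q = [1, 2, 4, 6] / [3, 5] / [7] / [8]
Final shape: (4, 2, 1, 1).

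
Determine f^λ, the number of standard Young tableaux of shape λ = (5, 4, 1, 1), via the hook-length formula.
# SYT of shape (5, 4, 1, 1) = 1155

Hook-length formula: f^λ = n! / Π hook(c), product over all cells c of the Young diagram. For λ = (5, 4, 1, 1), n = 11 boxes. Hook lengths by row (left-to-right, top-to-bottom): [8, 5, 4, 3, 1]; [6, 3, 2, 1]; [2]; [1]. Product of hooks = 34560. So f^λ = 11! / 34560 = 39916800 / 34560 = 1155.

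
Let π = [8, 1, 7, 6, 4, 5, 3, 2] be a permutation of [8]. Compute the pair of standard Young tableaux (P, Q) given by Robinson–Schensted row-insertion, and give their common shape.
P = [1, 2, 5] / [3] / [4] / [6] / [7] / [8];  Q = [1, 3, 6] / [2] / [4] / [5] / [7] / [8];  common shape = (3, 1, 1, 1, 1, 1)

Row-insert the values π_1, π_2, … into P one at a time, bumping the leftmost entry strictly greater than the inserted value down to the next row. The recording tableau Q records, in position (i, j), the step at which that cell was added to P.
  Insert 8 (step 1): P = [8];  Q = [1]
  Insert 1 (step 2): P = [1] / [8];  Q = [1] / [2]
  Insert 7 (step 3): P = [1, 7] / [8];  Q = [1, 3] / [2]
  Insert 6 (step 4): P = [1, 6] / [7] / [8];  Q = [1, 3] / [2] / [4]
  Insert 4 (step 5): P = [1, 4] / [6] / [7] / [8];  Q = [1, 3] / [2] / [4] / [5]
  Insert 5 (step 6): P = [1, 4, 5] / [6] / [7] / [8];  Q = [1, 3, 6] / [2] / [4] / [5]
  Insert 3 (step 7): P = [1, 3, 5] / [4] / [6] / [7] / [8];  Q = [1, 3, 6] / [2] / [4] / [5] / [7]
  Insert 2 (step 8): P = [1, 2, 5] / [3] / [4] / [6] / [7] / [8];  Q = [1, 3, 6] / [2] / [4] / [5] / [7] / [8]
Final shape: (3, 1, 1, 1, 1, 1).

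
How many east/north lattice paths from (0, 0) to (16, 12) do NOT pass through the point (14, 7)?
Number of paths = 27979875

Total paths from (0, 0) to (16, 12): C(28, 16) = 30421755. Paths through (14, 7): (paths (0, 0) → (14, 7)) × (paths (14, 7) → (16, 12)) = C(21, 14) · C(7, 2) = 116280 · 21 = 2441880. Avoidance count = 30421755 − 2441880 = 27979875.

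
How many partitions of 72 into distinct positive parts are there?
q(72) = 36352

A partition into distinct parts is a strictly decreasing sequence summing to n. The recurrence d(n, m) = d(n, m−1) + d(n−m, m−1) (use part m at most once) with q(n) = d(n, n) gives q(72) = 36352. (Euler's theorem: # distinct-part partitions = # odd-part partitions.)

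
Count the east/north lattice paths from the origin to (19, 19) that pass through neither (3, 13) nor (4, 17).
Number of paths = 35303047360

Inclusion–exclusion. Total paths: C(38, 19) = 35345263800. Through P₁: C(16, 3)·C(22, 16) = 41783280. Through P₂: C(21, 4)·C(17, 15) = 813960. Since P₁ is strictly southwest of P₂, a monotone path through both must visit P₁ then P₂; paths through both = C(16, 3)·C(5, 1)·C(17, 15) = 380800. Avoid both = 35345263800 − 41783280 − 813960 + 380800 = 35303047360.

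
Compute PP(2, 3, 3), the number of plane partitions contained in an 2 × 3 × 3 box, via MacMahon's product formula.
PP(2, 3, 3) = 175

Evaluate the triple product over i = 1..2, j = 1..3, k = 1..3. The factors are (2/1) · (3/2) · (4/3) · (3/2) · (4/3) · (5/4) · (4/3) · (5/4) · … (18 factors total). The numerators and denominators telescope so the product is an integer; carrying out the multiplication exactly gives PP(2, 3, 3) = 175.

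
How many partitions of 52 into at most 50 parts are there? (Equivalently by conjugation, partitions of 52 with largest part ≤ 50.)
p(52, parts ≤ 50) = 281587

Use the recurrence p(n, m) = p(n, m−1) + p(n−m, m): either the largest part is < m (count p(n, m−1)) or the largest part is exactly m (remove one copy of m, count p(n−m, m)). With p(0, ·) = 1 this gives p(52, parts ≤ 50) = 281587. (By conjugating Young diagrams, this also counts partitions of 52 into at most 50 parts.)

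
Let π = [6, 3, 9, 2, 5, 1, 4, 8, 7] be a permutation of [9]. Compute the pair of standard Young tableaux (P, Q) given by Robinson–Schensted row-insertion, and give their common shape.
P = [1, 4, 7] / [2, 5, 8] / [3, 9] / [6];  Q = [1, 3, 8] / [2, 5, 9] / [4, 7] / [6];  common shape = (3, 3, 2, 1)

Row-insert the values π_1, π_2, … into P one at a time, bumping the leftmost entry strictly greater than the inserted value down to the next row. The recording tableau Q records, in position (i, j), the step at which that cell was added to P.
  Insert 6 (step 1): P = [6];  Q = [1]
  Insert 3 (step 2): P = [3] / [6];  Q = [1] / [2]
  Insert 9 (step 3): P = [3, 9] / [6];  Q = [1, 3] / [2]
  Insert 2 (step 4): P = [2, 9] / [3] / [6];  Q = [1, 3] / [2] / [4]
  Insert 5 (step 5): P = [2, 5] / [3, 9] / [6];  Q = [1, 3] / [2, 5] / [4]
  Insert 1 (step 6): P = [1, 5] / [2, 9] / [3] / [6];  Q = [1, 3] / [2, 5] / [4] / [6]
  Insert 4 (step 7): P = [1, 4] / [2, 5] / [3, 9] / [6];  Q = [1, 3] / [2, 5] / [4, 7] / [6]
  Insert 8 (step 8): P = [1, 4, 8] / [2, 5] / [3, 9] / [6];  Q = [1, 3, 8] / [2, 5] / [4, 7] / [6]
  Insert 7 (step 9): P = [1, 4, 7] / [2, 5, 8] / [3, 9] / [6];  Q = [1, 3, 8] / [2, 5, 9] / [4, 7] / [6]
Final shape: (3, 3, 2, 1).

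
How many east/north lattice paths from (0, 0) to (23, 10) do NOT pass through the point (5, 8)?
Number of paths = 92316510

Total paths from (0, 0) to (23, 10): C(33, 23) = 92561040. Paths through (5, 8): (paths (0, 0) → (5, 8)) × (paths (5, 8) → (23, 10)) = C(13, 5) · C(20, 18) = 1287 · 190 = 244530. Avoidance count = 92561040 − 244530 = 92316510.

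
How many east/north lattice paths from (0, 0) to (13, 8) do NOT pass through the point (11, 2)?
Number of paths = 201306

Total paths from (0, 0) to (13, 8): C(21, 13) = 203490. Paths through (11, 2): (paths (0, 0) → (11, 2)) × (paths (11, 2) → (13, 8)) = C(13, 11) · C(8, 2) = 78 · 28 = 2184. Avoidance count = 203490 − 2184 = 201306.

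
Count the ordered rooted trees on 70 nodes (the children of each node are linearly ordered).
C_69 = 337485502510215975556783793455058624700

These ordered rooted trees are counted by the Catalan number C_n = (1/(n + 1)) · C(2n, n). For n = 69: C_69 = (1/70) · C(138, 69) = 23623985175715118288974865541854103729000/70 = 337485502510215975556783793455058624700.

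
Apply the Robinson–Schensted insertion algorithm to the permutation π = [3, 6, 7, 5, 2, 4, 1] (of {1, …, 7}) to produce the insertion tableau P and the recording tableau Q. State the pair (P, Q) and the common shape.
P = [1, 4, 7] / [2, 5] / [3] / [6];  Q = [1, 2, 3] / [4, 6] / [5] / [7];  common shape = (3, 2, 1, 1)

Row-insert the values π_1, π_2, … into P one at a time, bumping the leftmost entry strictly greater than the inserted value down to the next row. The recording tableau Q records, in position (i, j), the step at which that cell was added to P.
  Insert 3 (step 1): P = [3];  Q = [1]
  Insert 6 (step 2): P = [3, 6];  Q = [1, 2]
  Insert 7 (step 3): P = [3, 6, 7];  Q = [1, 2, 3]
  Insert 5 (step 4): P = [3, 5, 7] / [6];  Q = [1, 2, 3] / [4]
  Insert 2 (step 5): P = [2, 5, 7] / [3] / [6];  Q = [1, 2, 3] / [4] / [5]
  Insert 4 (step 6): P = [2, 4, 7] / [3, 5] / [6];  Q = [1, 2, 3] / [4, 6] / [5]
  Insert 1 (step 7): P = [1, 4, 7] / [2, 5] / [3] / [6];  Q = [1, 2, 3] / [4, 6] / [5] / [7]
Final shape: (3, 2, 1, 1).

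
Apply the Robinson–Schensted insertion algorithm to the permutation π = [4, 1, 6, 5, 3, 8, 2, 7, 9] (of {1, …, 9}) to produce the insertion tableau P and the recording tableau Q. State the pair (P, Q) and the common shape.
P = [1, 2, 7, 9] / [3, 5, 8] / [4] / [6];  Q = [1, 3, 6, 9] / [2, 4, 8] / [5] / [7];  common shape = (4, 3, 1, 1)

Row-insert the values π_1, π_2, … into P one at a time, bumping the leftmost entry strictly greater than the inserted value down to the next row. The recording tableau Q records, in position (i, j), the step at which that cell was added to P.
  Insert 4 (step 1): P = [4];  Q = [1]
  Insert 1 (step 2): P = [1] / [4];  Q = [1] / [2]
  Insert 6 (step 3): P = [1, 6] / [4];  Q = [1, 3] / [2]
  Insert 5 (step 4): P = [1, 5] / [4, 6];  Q = [1, 3] / [2, 4]
  Insert 3 (step 5): P = [1, 3] / [4, 5] / [6];  Q = [1, 3] / [2, 4] / [5]
  Insert 8 (step 6): P = [1, 3, 8] / [4, 5] / [6];  Q = [1, 3, 6] / [2, 4] / [5]
  Insert 2 (step 7): P = [1, 2, 8] / [3, 5] / [4] / [6];  Q = [1, 3, 6] / [2, 4] / [5] / [7]
  Insert 7 (step 8): P = [1, 2, 7] / [3, 5, 8] / [4] / [6];  Q = [1, 3, 6] / [2, 4, 8] / [5] / [7]
  Insert 9 (step 9): P = [1, 2, 7, 9] / [3, 5, 8] / [4] / [6];  Q = [1, 3, 6, 9] / [2, 4, 8] / [5] / [7]
Final shape: (4, 3, 1, 1).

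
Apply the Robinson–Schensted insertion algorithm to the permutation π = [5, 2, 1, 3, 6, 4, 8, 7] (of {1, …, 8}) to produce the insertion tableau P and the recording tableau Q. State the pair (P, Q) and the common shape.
P = [1, 3, 4, 7] / [2, 6, 8] / [5];  Q = [1, 4, 5, 7] / [2, 6, 8] / [3];  common shape = (4, 3, 1)

Row-insert the values π_1, π_2, … into P one at a time, bumping the leftmost entry strictly greater than the inserted value down to the next row. The recording tableau Q records, in position (i, j), the step at which that cell was added to P.
  Insert 5 (step 1): P = [5];  Q = [1]
  Insert 2 (step 2): P = [2] / [5];  Q = [1] / [2]
  Insert 1 (step 3): P = [1] / [2] / [5];  Q = [1] / [2] / [3]
  Insert 3 (step 4): P = [1, 3] / [2] / [5];  Q = [1, 4] / [2] / [3]
  Insert 6 (step 5): P = [1, 3, 6] / [2] / [5];  Q = [1, 4, 5] / [2] / [3]
  Insert 4 (step 6): P = [1, 3, 4] / [2, 6] / [5];  Q = [1, 4, 5] / [2, 6] / [3]
  Insert 8 (step 7): P = [1, 3, 4, 8] / [2, 6] / [5];  Q = [1, 4, 5, 7] / [2, 6] / [3]
  Insert 7 (step 8): P = [1, 3, 4, 7] / [2, 6, 8] / [5];  Q = [1, 4, 5, 7] / [2, 6, 8] / [3]
Final shape: (4, 3, 1).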